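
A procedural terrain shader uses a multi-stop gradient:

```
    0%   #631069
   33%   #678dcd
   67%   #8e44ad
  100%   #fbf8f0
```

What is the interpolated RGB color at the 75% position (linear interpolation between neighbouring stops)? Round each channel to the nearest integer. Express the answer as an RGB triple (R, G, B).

(168, 112, 189)

75% lies between the 67% and 100% stops, so the local fraction is t = (75 − 67)/(100 − 67) = 8/33 ≈ 0.2424.
#8e44ad → (142, 68, 173); #fbf8f0 → (251, 248, 240).
R = 142 + 0.2424 × (251 − 142) = 168.422 → 168
G = 68 + 0.2424 × (248 − 68) = 111.632 → 112
B = 173 + 0.2424 × (240 − 173) = 189.241 → 189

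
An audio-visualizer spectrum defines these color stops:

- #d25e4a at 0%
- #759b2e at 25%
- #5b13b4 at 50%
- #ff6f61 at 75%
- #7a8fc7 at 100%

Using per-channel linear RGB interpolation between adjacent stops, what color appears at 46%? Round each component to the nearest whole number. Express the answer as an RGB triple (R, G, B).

46% lies between the 25% and 50% stops, so the local fraction is t = (46 − 25)/(50 − 25) = 21/25 ≈ 0.84.
#759b2e → (117, 155, 46); #5b13b4 → (91, 19, 180).
R = 117 + 0.84 × (91 − 117) = 95.16 → 95
G = 155 + 0.84 × (19 − 155) = 40.76 → 41
B = 46 + 0.84 × (180 − 46) = 158.56 → 159

(95, 41, 159)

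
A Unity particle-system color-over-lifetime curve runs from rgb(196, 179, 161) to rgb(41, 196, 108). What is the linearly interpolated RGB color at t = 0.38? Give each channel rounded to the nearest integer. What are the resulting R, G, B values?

(137, 185, 141)

R = 196 + 0.38 × (41 − 196) = 196 + 0.38 × -155 = 137.1 → 137
G = 179 + 0.38 × (196 − 179) = 179 + 0.38 × 17 = 185.46 → 185
B = 161 + 0.38 × (108 − 161) = 161 + 0.38 × -53 = 140.86 → 141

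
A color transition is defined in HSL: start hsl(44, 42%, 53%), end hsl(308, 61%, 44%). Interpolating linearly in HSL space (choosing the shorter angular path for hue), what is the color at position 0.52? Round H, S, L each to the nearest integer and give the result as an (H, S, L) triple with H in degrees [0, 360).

Hue: 308 − 44 = 264°, but |264| > 180 so the shorter arc goes the other way: Δh = 264 − 360 = -96°.
H = 44 + 0.52 × (-96) = -5.92 → -6 → -6 mod 360 = 354°
S = 42 + 0.52 × (61 − 42) = 51.88 → 52%
L = 53 + 0.52 × (44 − 53) = 48.32 → 48%

(354, 52, 48)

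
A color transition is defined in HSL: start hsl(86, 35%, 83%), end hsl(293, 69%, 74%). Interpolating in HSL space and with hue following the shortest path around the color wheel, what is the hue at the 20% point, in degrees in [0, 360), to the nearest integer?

Hue: 293 − 86 = 207°, but |207| > 180 so the shorter arc goes the other way: Δh = 207 − 360 = -153°.
H = 86 + 0.2 × (-153) = 55.4 → 55°

55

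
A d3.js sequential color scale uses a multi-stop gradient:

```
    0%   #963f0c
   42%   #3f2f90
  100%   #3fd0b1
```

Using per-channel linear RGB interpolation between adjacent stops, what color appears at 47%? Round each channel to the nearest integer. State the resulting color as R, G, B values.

47% lies between the 42% and 100% stops, so the local fraction is t = (47 − 42)/(100 − 42) = 5/58 ≈ 0.0862.
#3f2f90 → (63, 47, 144); #3fd0b1 → (63, 208, 177).
R = 63 + 0.0862 × (63 − 63) = 63 → 63
G = 47 + 0.0862 × (208 − 47) = 60.878 → 61
B = 144 + 0.0862 × (177 − 144) = 146.845 → 147

(63, 61, 147)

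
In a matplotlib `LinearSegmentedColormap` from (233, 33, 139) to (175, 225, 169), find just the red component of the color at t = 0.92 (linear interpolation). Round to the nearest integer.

180

R = 233 + 0.92 × (175 − 233) = 179.64 → 180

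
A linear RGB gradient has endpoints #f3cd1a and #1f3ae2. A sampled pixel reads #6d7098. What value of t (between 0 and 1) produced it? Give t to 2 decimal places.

Invert the lerp on the R channel (largest span, 212): t = (109 − 243) / (31 − 243) = -134/-212 = 0.63208.
Check on G: (112 − 205)/(58 − 205) = 0.6327 ✓

0.63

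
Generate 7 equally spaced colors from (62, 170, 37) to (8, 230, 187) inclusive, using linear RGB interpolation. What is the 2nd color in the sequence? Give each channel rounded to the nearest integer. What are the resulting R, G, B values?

(53, 180, 62)

With 7 swatches and endpoints inclusive, swatch 2 sits at t = (2 − 1)/(7 − 1) = 1/6 ≈ 0.1667.
R = 62 + 0.1667 × (8 − 62) = 52.998 → 53
G = 170 + 0.1667 × (230 − 170) = 180.002 → 180
B = 37 + 0.1667 × (187 − 37) = 62.005 → 62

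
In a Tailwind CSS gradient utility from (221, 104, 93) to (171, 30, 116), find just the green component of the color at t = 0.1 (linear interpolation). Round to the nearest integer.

G = 104 + 0.1 × (30 − 104) = 96.6 → 97

97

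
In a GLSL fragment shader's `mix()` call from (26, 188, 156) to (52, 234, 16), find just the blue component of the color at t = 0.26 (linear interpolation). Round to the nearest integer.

120

B = 156 + 0.26 × (16 − 156) = 119.6 → 120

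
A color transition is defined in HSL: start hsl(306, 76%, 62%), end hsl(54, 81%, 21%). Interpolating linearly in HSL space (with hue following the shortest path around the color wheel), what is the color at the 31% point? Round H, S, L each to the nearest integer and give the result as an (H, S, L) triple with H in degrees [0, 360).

(339, 78, 49)

Hue: 54 − 306 = -252°, but |-252| > 180 so the shorter arc goes the other way: Δh = -252 + 360 = 108°.
H = 306 + 0.31 × (108) = 339.48 → 339°
S = 76 + 0.31 × (81 − 76) = 77.55 → 78%
L = 62 + 0.31 × (21 − 62) = 49.29 → 49%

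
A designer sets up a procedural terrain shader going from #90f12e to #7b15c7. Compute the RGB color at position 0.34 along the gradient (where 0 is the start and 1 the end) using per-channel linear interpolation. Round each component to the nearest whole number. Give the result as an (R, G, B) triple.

#90f12e → (144, 241, 46); #7b15c7 → (123, 21, 199).
R = 144 + 0.34 × (123 − 144) = 144 + 0.34 × -21 = 136.86 → 137
G = 241 + 0.34 × (21 − 241) = 241 + 0.34 × -220 = 166.2 → 166
B = 46 + 0.34 × (199 − 46) = 46 + 0.34 × 153 = 98.02 → 98

(137, 166, 98)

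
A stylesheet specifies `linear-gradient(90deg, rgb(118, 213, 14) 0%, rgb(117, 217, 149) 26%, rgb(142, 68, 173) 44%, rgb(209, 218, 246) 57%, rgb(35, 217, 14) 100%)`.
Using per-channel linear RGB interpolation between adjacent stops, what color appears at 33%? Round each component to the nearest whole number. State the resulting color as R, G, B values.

(127, 159, 158)

33% lies between the 26% and 44% stops, so the local fraction is t = (33 − 26)/(44 − 26) = 7/18 ≈ 0.3889.
R = 117 + 0.3889 × (142 − 117) = 126.722 → 127
G = 217 + 0.3889 × (68 − 217) = 159.054 → 159
B = 149 + 0.3889 × (173 − 149) = 158.334 → 158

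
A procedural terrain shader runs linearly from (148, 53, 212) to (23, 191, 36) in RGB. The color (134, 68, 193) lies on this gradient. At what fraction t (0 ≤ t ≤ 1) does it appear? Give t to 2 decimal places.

0.11

Invert the lerp on the B channel (largest span, 176): t = (193 − 212) / (36 − 212) = -19/-176 = 0.10795.
Check on R: (134 − 148)/(23 − 148) = 0.112 ✓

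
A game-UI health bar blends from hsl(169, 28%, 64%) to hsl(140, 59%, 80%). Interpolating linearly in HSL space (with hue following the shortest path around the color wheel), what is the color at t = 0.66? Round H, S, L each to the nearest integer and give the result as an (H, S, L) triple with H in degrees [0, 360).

Hue arc: Δh = 140 − 169 = -29° (|Δh| ≤ 180, already the shorter path).
H = 169 + 0.66 × (-29) = 149.86 → 150°
S = 28 + 0.66 × (59 − 28) = 48.46 → 48%
L = 64 + 0.66 × (80 − 64) = 74.56 → 75%

(150, 48, 75)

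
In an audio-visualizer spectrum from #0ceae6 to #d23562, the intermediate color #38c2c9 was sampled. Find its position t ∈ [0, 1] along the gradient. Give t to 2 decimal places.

0.22

Invert the lerp on the R channel (largest span, 198): t = (56 − 12) / (210 − 12) = 44/198 = 0.22222.
Check on G: (194 − 234)/(53 − 234) = 0.221 ✓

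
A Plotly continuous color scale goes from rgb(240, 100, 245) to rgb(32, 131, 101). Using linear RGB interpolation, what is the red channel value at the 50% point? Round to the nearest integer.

R = 240 + 0.5 × (32 − 240) = 136 → 136

136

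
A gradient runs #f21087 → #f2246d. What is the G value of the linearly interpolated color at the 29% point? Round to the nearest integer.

G₁ = 16 (from #f21087), G₂ = 36 (from #f2246d).
G = 16 + 0.29 × (36 − 16) = 21.8 → 22

22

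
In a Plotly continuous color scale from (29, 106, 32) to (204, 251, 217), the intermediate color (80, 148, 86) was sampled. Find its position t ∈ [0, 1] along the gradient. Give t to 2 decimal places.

0.29

Invert the lerp on the B channel (largest span, 185): t = (86 − 32) / (217 − 32) = 54/185 = 0.29189.
Check on R: (80 − 29)/(204 − 29) = 0.2914 ✓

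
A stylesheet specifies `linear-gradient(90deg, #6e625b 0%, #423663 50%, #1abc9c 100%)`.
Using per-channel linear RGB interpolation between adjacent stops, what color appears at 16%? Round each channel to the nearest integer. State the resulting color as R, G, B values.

16% lies between the 0% and 50% stops, so the local fraction is t = (16 − 0)/(50 − 0) = 16/50 ≈ 0.32.
#6e625b → (110, 98, 91); #423663 → (66, 54, 99).
R = 110 + 0.32 × (66 − 110) = 95.92 → 96
G = 98 + 0.32 × (54 − 98) = 83.92 → 84
B = 91 + 0.32 × (99 − 91) = 93.56 → 94

(96, 84, 94)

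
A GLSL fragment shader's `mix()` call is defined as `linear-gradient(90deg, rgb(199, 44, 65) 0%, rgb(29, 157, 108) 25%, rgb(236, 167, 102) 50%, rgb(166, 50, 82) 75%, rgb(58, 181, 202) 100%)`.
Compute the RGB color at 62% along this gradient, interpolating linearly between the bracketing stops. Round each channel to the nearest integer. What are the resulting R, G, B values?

62% lies between the 50% and 75% stops, so the local fraction is t = (62 − 50)/(75 − 50) = 12/25 ≈ 0.48.
R = 236 + 0.48 × (166 − 236) = 202.4 → 202
G = 167 + 0.48 × (50 − 167) = 110.84 → 111
B = 102 + 0.48 × (82 − 102) = 92.4 → 92

(202, 111, 92)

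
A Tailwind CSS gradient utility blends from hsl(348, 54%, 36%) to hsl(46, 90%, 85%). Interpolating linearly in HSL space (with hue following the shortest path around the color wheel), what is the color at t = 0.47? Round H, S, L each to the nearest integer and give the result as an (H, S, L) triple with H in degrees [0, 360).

(15, 71, 59)

Hue: 46 − 348 = -302°, but |-302| > 180 so the shorter arc goes the other way: Δh = -302 + 360 = 58°.
H = 348 + 0.47 × (58) = 375.26 → 375 → 375 mod 360 = 15°
S = 54 + 0.47 × (90 − 54) = 70.92 → 71%
L = 36 + 0.47 × (85 − 36) = 59.03 → 59%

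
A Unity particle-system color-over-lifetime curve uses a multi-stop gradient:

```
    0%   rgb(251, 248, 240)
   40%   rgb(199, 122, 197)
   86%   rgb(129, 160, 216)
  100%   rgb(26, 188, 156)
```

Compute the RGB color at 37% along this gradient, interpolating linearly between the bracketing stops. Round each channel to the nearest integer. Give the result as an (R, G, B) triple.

37% lies between the 0% and 40% stops, so the local fraction is t = (37 − 0)/(40 − 0) = 37/40 ≈ 0.925.
R = 251 + 0.925 × (199 − 251) = 202.9 → 203
G = 248 + 0.925 × (122 − 248) = 131.45 → 131
B = 240 + 0.925 × (197 − 240) = 200.225 → 200

(203, 131, 200)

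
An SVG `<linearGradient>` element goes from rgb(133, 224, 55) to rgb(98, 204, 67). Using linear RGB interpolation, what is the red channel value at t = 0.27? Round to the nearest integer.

R = 133 + 0.27 × (98 − 133) = 123.55 → 124

124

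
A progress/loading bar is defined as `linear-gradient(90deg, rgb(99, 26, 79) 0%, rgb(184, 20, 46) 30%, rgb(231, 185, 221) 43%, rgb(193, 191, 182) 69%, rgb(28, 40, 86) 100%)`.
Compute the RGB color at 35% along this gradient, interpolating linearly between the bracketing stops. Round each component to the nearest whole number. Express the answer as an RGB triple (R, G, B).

35% lies between the 30% and 43% stops, so the local fraction is t = (35 − 30)/(43 − 30) = 5/13 ≈ 0.3846.
R = 184 + 0.3846 × (231 − 184) = 202.076 → 202
G = 20 + 0.3846 × (185 − 20) = 83.459 → 83
B = 46 + 0.3846 × (221 − 46) = 113.305 → 113

(202, 83, 113)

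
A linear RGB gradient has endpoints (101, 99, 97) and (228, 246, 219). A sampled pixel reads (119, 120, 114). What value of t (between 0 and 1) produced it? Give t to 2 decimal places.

Invert the lerp on the G channel (largest span, 147): t = (120 − 99) / (246 − 99) = 21/147 = 0.14286.
Check on R: (119 − 101)/(228 − 101) = 0.1417 ✓

0.14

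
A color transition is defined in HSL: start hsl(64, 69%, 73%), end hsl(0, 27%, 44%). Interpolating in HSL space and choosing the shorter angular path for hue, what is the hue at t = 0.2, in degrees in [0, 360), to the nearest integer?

51

Hue arc: Δh = 0 − 64 = -64° (|Δh| ≤ 180, already the shorter path).
H = 64 + 0.2 × (-64) = 51.2 → 51°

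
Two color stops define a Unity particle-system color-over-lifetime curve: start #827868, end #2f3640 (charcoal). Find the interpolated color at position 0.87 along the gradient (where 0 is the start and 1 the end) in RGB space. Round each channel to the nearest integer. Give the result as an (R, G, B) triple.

#827868 → (130, 120, 104); #2f3640 → (47, 54, 64).
R = 130 + 0.87 × (47 − 130) = 130 + 0.87 × -83 = 57.79 → 58
G = 120 + 0.87 × (54 − 120) = 120 + 0.87 × -66 = 62.58 → 63
B = 104 + 0.87 × (64 − 104) = 104 + 0.87 × -40 = 69.2 → 69

(58, 63, 69)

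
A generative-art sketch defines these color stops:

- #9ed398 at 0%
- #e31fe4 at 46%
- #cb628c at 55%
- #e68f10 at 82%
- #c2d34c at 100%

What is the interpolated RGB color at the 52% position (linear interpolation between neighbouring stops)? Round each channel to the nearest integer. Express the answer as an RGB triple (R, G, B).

(211, 76, 169)

52% lies between the 46% and 55% stops, so the local fraction is t = (52 − 46)/(55 − 46) = 6/9 ≈ 0.6667.
#e31fe4 → (227, 31, 228); #cb628c → (203, 98, 140).
R = 227 + 0.6667 × (203 − 227) = 210.999 → 211
G = 31 + 0.6667 × (98 − 31) = 75.669 → 76
B = 228 + 0.6667 × (140 − 228) = 169.33 → 169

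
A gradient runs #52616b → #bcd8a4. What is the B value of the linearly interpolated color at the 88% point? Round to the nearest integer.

B₁ = 107 (from #52616b), B₂ = 164 (from #bcd8a4).
B = 107 + 0.88 × (164 − 107) = 157.16 → 157

157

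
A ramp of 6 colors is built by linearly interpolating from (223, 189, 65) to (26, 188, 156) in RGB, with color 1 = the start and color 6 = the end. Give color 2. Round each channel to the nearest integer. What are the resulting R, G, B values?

With 6 swatches and endpoints inclusive, swatch 2 sits at t = (2 − 1)/(6 − 1) = 1/5 ≈ 0.2.
R = 223 + 0.2 × (26 − 223) = 183.6 → 184
G = 189 + 0.2 × (188 − 189) = 188.8 → 189
B = 65 + 0.2 × (156 − 65) = 83.2 → 83

(184, 189, 83)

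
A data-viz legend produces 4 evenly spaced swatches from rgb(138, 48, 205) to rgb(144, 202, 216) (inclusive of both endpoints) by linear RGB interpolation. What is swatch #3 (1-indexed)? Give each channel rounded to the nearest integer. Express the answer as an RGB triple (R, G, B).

With 4 swatches and endpoints inclusive, swatch 3 sits at t = (3 − 1)/(4 − 1) = 2/3 ≈ 0.6667.
R = 138 + 0.6667 × (144 − 138) = 142 → 142
G = 48 + 0.6667 × (202 − 48) = 150.672 → 151
B = 205 + 0.6667 × (216 − 205) = 212.334 → 212

(142, 151, 212)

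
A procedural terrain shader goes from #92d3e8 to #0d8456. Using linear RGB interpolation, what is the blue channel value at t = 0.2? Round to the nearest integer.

203

B₁ = 232 (from #92d3e8), B₂ = 86 (from #0d8456).
B = 232 + 0.2 × (86 − 232) = 202.8 → 203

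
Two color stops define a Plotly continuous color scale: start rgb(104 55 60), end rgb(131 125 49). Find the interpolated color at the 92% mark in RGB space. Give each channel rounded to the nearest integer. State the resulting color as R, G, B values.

92% corresponds to t = 0.92.
R = 104 + 0.92 × (131 − 104) = 104 + 0.92 × 27 = 128.84 → 129
G = 55 + 0.92 × (125 − 55) = 55 + 0.92 × 70 = 119.4 → 119
B = 60 + 0.92 × (49 − 60) = 60 + 0.92 × -11 = 49.88 → 50

(129, 119, 50)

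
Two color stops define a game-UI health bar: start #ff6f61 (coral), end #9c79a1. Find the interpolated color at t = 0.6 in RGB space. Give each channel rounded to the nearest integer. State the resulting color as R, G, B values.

(196, 117, 135)

#ff6f61 → (255, 111, 97); #9c79a1 → (156, 121, 161).
R = 255 + 0.6 × (156 − 255) = 255 + 0.6 × -99 = 195.6 → 196
G = 111 + 0.6 × (121 − 111) = 111 + 0.6 × 10 = 117 → 117
B = 97 + 0.6 × (161 − 97) = 97 + 0.6 × 64 = 135.4 → 135
So the blended color is (196, 117, 135), about #c47587.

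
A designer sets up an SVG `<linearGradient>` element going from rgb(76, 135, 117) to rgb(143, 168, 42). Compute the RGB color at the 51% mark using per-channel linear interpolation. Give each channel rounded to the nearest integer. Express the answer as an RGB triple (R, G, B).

(110, 152, 79)

51% corresponds to t = 0.51.
R = 76 + 0.51 × (143 − 76) = 76 + 0.51 × 67 = 110.17 → 110
G = 135 + 0.51 × (168 − 135) = 135 + 0.51 × 33 = 151.83 → 152
B = 117 + 0.51 × (42 − 117) = 117 + 0.51 × -75 = 78.75 → 79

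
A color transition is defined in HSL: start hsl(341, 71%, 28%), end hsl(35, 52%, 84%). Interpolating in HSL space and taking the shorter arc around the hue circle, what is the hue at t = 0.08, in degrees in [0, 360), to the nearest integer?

345

Hue: 35 − 341 = -306°, but |-306| > 180 so the shorter arc goes the other way: Δh = -306 + 360 = 54°.
H = 341 + 0.08 × (54) = 345.32 → 345°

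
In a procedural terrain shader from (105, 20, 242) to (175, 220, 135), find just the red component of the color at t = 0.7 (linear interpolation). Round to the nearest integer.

R = 105 + 0.7 × (175 − 105) = 154 → 154

154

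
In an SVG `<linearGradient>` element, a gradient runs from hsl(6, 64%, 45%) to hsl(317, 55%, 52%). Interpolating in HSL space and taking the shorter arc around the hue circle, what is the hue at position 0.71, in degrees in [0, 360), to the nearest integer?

331

Hue: 317 − 6 = 311°, but |311| > 180 so the shorter arc goes the other way: Δh = 311 − 360 = -49°.
H = 6 + 0.71 × (-49) = -28.79 → -29 → -29 mod 360 = 331°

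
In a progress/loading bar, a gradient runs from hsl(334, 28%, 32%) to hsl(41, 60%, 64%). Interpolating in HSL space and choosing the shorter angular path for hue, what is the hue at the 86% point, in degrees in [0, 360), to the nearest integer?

32

Hue: 41 − 334 = -293°, but |-293| > 180 so the shorter arc goes the other way: Δh = -293 + 360 = 67°.
H = 334 + 0.86 × (67) = 391.62 → 392 → 392 mod 360 = 32°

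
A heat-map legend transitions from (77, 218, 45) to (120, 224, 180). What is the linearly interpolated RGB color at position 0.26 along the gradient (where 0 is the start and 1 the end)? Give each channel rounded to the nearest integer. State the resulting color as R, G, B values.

(88, 220, 80)

R = 77 + 0.26 × (120 − 77) = 77 + 0.26 × 43 = 88.18 → 88
G = 218 + 0.26 × (224 − 218) = 218 + 0.26 × 6 = 219.56 → 220
B = 45 + 0.26 × (180 − 45) = 45 + 0.26 × 135 = 80.1 → 80
So the blended color is (88, 220, 80), about #58dc50.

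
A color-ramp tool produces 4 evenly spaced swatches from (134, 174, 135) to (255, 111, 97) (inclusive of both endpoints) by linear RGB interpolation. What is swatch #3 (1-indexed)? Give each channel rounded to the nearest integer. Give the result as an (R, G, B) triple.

(215, 132, 110)

With 4 swatches and endpoints inclusive, swatch 3 sits at t = (3 − 1)/(4 − 1) = 2/3 ≈ 0.6667.
R = 134 + 0.6667 × (255 − 134) = 214.671 → 215
G = 174 + 0.6667 × (111 − 174) = 131.998 → 132
B = 135 + 0.6667 × (97 − 135) = 109.665 → 110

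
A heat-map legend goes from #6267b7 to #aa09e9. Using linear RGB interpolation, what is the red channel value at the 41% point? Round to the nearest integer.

128

R₁ = 98 (from #6267b7), R₂ = 170 (from #aa09e9).
R = 98 + 0.41 × (170 − 98) = 127.52 → 128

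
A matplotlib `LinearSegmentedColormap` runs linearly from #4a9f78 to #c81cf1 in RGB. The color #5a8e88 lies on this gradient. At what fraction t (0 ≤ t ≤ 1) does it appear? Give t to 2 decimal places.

0.13

Invert the lerp on the G channel (largest span, 131): t = (142 − 159) / (28 − 159) = -17/-131 = 0.12977.
Check on R: (90 − 74)/(200 − 74) = 0.127 ✓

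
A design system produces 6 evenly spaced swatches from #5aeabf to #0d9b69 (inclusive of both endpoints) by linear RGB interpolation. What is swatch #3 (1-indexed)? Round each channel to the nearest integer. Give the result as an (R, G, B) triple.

With 6 swatches and endpoints inclusive, swatch 3 sits at t = (3 − 1)/(6 − 1) = 2/5 ≈ 0.4.
#5aeabf → (90, 234, 191); #0d9b69 → (13, 155, 105).
R = 90 + 0.4 × (13 − 90) = 59.2 → 59
G = 234 + 0.4 × (155 − 234) = 202.4 → 202
B = 191 + 0.4 × (105 − 191) = 156.6 → 157

(59, 202, 157)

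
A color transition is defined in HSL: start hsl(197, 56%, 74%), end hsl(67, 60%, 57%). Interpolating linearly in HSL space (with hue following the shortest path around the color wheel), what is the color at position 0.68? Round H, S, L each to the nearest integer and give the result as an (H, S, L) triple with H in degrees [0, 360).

Hue arc: Δh = 67 − 197 = -130° (|Δh| ≤ 180, already the shorter path).
H = 197 + 0.68 × (-130) = 108.6 → 109°
S = 56 + 0.68 × (60 − 56) = 58.72 → 59%
L = 74 + 0.68 × (57 − 74) = 62.44 → 62%

(109, 59, 62)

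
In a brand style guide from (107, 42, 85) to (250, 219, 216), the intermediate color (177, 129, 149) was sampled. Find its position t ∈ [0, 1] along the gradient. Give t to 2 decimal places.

0.49

Invert the lerp on the G channel (largest span, 177): t = (129 − 42) / (219 − 42) = 87/177 = 0.49153.
Check on R: (177 − 107)/(250 − 107) = 0.4895 ✓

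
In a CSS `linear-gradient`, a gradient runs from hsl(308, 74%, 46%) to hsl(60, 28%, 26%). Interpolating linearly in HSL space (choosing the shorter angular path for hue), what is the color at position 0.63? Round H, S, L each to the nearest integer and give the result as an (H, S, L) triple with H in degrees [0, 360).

Hue: 60 − 308 = -248°, but |-248| > 180 so the shorter arc goes the other way: Δh = -248 + 360 = 112°.
H = 308 + 0.63 × (112) = 378.56 → 379 → 379 mod 360 = 19°
S = 74 + 0.63 × (28 − 74) = 45.02 → 45%
L = 46 + 0.63 × (26 − 46) = 33.4 → 33%

(19, 45, 33)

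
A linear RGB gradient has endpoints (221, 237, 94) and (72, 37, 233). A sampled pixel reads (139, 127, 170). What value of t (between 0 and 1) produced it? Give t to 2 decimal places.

Invert the lerp on the G channel (largest span, 200): t = (127 − 237) / (37 − 237) = -110/-200 = 0.55.
Check on R: (139 − 221)/(72 − 221) = 0.5503 ✓

0.55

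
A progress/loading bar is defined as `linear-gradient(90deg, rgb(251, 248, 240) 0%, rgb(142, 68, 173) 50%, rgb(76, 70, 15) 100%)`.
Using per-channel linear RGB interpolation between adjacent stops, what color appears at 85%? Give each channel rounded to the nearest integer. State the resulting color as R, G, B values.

(96, 69, 62)

85% lies between the 50% and 100% stops, so the local fraction is t = (85 − 50)/(100 − 50) = 35/50 ≈ 0.7.
R = 142 + 0.7 × (76 − 142) = 95.8 → 96
G = 68 + 0.7 × (70 − 68) = 69.4 → 69
B = 173 + 0.7 × (15 − 173) = 62.4 → 62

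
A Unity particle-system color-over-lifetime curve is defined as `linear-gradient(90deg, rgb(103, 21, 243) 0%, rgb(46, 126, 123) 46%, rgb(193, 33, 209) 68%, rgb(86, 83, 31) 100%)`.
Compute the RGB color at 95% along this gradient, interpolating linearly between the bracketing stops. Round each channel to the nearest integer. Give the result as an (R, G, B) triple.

(103, 75, 59)

95% lies between the 68% and 100% stops, so the local fraction is t = (95 − 68)/(100 − 68) = 27/32 ≈ 0.8438.
R = 193 + 0.8438 × (86 − 193) = 102.713 → 103
G = 33 + 0.8438 × (83 − 33) = 75.19 → 75
B = 209 + 0.8438 × (31 − 209) = 58.804 → 59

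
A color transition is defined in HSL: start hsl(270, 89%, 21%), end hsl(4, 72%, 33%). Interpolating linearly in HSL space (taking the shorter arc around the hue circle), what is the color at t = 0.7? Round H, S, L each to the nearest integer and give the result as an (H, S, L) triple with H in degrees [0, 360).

(336, 77, 29)

Hue: 4 − 270 = -266°, but |-266| > 180 so the shorter arc goes the other way: Δh = -266 + 360 = 94°.
H = 270 + 0.7 × (94) = 335.8 → 336°
S = 89 + 0.7 × (72 − 89) = 77.1 → 77%
L = 21 + 0.7 × (33 − 21) = 29.4 → 29%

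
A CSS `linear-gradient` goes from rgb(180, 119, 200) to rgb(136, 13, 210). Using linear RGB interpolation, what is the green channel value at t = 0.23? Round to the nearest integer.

G = 119 + 0.23 × (13 − 119) = 94.62 → 95

95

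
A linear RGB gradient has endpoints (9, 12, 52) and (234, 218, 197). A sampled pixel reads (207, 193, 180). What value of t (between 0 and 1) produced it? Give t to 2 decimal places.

Invert the lerp on the R channel (largest span, 225): t = (207 − 9) / (234 − 9) = 198/225 = 0.88.
Check on G: (193 − 12)/(218 − 12) = 0.8786 ✓

0.88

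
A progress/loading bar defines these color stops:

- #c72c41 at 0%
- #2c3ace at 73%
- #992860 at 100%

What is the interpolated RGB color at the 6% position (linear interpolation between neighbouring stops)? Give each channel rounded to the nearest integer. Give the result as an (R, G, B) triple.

(186, 45, 77)

6% lies between the 0% and 73% stops, so the local fraction is t = (6 − 0)/(73 − 0) = 6/73 ≈ 0.0822.
#c72c41 → (199, 44, 65); #2c3ace → (44, 58, 206).
R = 199 + 0.0822 × (44 − 199) = 186.259 → 186
G = 44 + 0.0822 × (58 − 44) = 45.151 → 45
B = 65 + 0.0822 × (206 − 65) = 76.59 → 77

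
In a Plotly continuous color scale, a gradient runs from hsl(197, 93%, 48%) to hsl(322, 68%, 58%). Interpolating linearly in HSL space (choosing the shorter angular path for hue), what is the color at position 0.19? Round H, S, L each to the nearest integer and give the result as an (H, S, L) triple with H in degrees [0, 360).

(221, 88, 50)

Hue arc: Δh = 322 − 197 = 125° (|Δh| ≤ 180, already the shorter path).
H = 197 + 0.19 × (125) = 220.75 → 221°
S = 93 + 0.19 × (68 − 93) = 88.25 → 88%
L = 48 + 0.19 × (58 − 48) = 49.9 → 50%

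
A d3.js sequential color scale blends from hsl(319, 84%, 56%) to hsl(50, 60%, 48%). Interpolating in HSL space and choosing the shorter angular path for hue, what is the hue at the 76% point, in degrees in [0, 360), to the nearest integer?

Hue: 50 − 319 = -269°, but |-269| > 180 so the shorter arc goes the other way: Δh = -269 + 360 = 91°.
H = 319 + 0.76 × (91) = 388.16 → 388 → 388 mod 360 = 28°

28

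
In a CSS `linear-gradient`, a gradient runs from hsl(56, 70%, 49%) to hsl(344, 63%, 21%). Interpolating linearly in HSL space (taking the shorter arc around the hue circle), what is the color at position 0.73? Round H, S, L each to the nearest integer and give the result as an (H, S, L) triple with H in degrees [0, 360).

(3, 65, 29)

Hue: 344 − 56 = 288°, but |288| > 180 so the shorter arc goes the other way: Δh = 288 − 360 = -72°.
H = 56 + 0.73 × (-72) = 3.44 → 3°
S = 70 + 0.73 × (63 − 70) = 64.89 → 65%
L = 49 + 0.73 × (21 − 49) = 28.56 → 29%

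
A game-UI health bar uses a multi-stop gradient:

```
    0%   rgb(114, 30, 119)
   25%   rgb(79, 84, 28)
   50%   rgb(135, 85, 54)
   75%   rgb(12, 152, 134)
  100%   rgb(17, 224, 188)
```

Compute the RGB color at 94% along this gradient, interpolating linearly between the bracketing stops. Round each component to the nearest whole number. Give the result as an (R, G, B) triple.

(16, 207, 175)

94% lies between the 75% and 100% stops, so the local fraction is t = (94 − 75)/(100 − 75) = 19/25 ≈ 0.76.
R = 12 + 0.76 × (17 − 12) = 15.8 → 16
G = 152 + 0.76 × (224 − 152) = 206.72 → 207
B = 134 + 0.76 × (188 − 134) = 175.04 → 175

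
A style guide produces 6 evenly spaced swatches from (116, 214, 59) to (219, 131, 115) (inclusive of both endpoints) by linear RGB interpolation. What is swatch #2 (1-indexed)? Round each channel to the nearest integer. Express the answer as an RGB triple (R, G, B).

(137, 197, 70)

With 6 swatches and endpoints inclusive, swatch 2 sits at t = (2 − 1)/(6 − 1) = 1/5 ≈ 0.2.
R = 116 + 0.2 × (219 − 116) = 136.6 → 137
G = 214 + 0.2 × (131 − 214) = 197.4 → 197
B = 59 + 0.2 × (115 − 59) = 70.2 → 70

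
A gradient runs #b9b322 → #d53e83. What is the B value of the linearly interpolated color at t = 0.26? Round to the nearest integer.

B₁ = 34 (from #b9b322), B₂ = 131 (from #d53e83).
B = 34 + 0.26 × (131 − 34) = 59.22 → 59

59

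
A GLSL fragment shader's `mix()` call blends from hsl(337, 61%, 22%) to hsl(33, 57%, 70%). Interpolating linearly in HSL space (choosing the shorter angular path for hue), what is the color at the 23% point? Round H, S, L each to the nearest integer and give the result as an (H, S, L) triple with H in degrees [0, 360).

(350, 60, 33)

Hue: 33 − 337 = -304°, but |-304| > 180 so the shorter arc goes the other way: Δh = -304 + 360 = 56°.
H = 337 + 0.23 × (56) = 349.88 → 350°
S = 61 + 0.23 × (57 − 61) = 60.08 → 60%
L = 22 + 0.23 × (70 − 22) = 33.04 → 33%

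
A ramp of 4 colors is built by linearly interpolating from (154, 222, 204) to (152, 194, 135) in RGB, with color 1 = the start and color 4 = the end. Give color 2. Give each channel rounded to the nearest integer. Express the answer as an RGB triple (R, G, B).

With 4 swatches and endpoints inclusive, swatch 2 sits at t = (2 − 1)/(4 − 1) = 1/3 ≈ 0.3333.
R = 154 + 0.3333 × (152 − 154) = 153.333 → 153
G = 222 + 0.3333 × (194 − 222) = 212.668 → 213
B = 204 + 0.3333 × (135 − 204) = 181.002 → 181

(153, 213, 181)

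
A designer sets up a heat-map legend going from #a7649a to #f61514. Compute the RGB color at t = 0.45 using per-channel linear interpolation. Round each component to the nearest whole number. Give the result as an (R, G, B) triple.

#a7649a → (167, 100, 154); #f61514 → (246, 21, 20).
R = 167 + 0.45 × (246 − 167) = 167 + 0.45 × 79 = 202.55 → 203
G = 100 + 0.45 × (21 − 100) = 100 + 0.45 × -79 = 64.45 → 64
B = 154 + 0.45 × (20 − 154) = 154 + 0.45 × -134 = 93.7 → 94

(203, 64, 94)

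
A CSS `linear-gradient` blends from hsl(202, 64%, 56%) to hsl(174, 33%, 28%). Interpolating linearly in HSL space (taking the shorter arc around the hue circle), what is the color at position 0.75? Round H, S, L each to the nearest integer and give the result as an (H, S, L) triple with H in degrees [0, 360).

(181, 41, 35)

Hue arc: Δh = 174 − 202 = -28° (|Δh| ≤ 180, already the shorter path).
H = 202 + 0.75 × (-28) = 181 → 181°
S = 64 + 0.75 × (33 − 64) = 40.75 → 41%
L = 56 + 0.75 × (28 − 56) = 35 → 35%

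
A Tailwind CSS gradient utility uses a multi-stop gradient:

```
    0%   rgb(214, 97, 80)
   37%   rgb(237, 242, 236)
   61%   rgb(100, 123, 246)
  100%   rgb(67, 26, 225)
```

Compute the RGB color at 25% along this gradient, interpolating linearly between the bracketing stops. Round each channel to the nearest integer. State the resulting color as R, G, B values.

(230, 195, 185)

25% lies between the 0% and 37% stops, so the local fraction is t = (25 − 0)/(37 − 0) = 25/37 ≈ 0.6757.
R = 214 + 0.6757 × (237 − 214) = 229.541 → 230
G = 97 + 0.6757 × (242 − 97) = 194.976 → 195
B = 80 + 0.6757 × (236 − 80) = 185.409 → 185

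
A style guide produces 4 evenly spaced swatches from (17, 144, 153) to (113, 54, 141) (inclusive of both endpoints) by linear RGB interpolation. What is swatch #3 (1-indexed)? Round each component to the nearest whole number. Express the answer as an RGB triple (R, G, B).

With 4 swatches and endpoints inclusive, swatch 3 sits at t = (3 − 1)/(4 − 1) = 2/3 ≈ 0.6667.
R = 17 + 0.6667 × (113 − 17) = 81.003 → 81
G = 144 + 0.6667 × (54 − 144) = 83.997 → 84
B = 153 + 0.6667 × (141 − 153) = 145 → 145

(81, 84, 145)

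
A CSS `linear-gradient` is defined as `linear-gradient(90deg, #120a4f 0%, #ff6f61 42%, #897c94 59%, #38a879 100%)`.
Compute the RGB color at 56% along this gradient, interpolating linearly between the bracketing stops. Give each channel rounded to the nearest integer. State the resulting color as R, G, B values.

56% lies between the 42% and 59% stops, so the local fraction is t = (56 − 42)/(59 − 42) = 14/17 ≈ 0.8235.
#ff6f61 → (255, 111, 97); #897c94 → (137, 124, 148).
R = 255 + 0.8235 × (137 − 255) = 157.827 → 158
G = 111 + 0.8235 × (124 − 111) = 121.706 → 122
B = 97 + 0.8235 × (148 − 97) = 138.999 → 139

(158, 122, 139)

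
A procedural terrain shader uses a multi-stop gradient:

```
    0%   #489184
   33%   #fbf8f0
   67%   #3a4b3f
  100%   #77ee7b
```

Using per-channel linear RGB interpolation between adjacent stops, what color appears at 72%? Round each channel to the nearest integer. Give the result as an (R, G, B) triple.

(67, 100, 72)

72% lies between the 67% and 100% stops, so the local fraction is t = (72 − 67)/(100 − 67) = 5/33 ≈ 0.1515.
#3a4b3f → (58, 75, 63); #77ee7b → (119, 238, 123).
R = 58 + 0.1515 × (119 − 58) = 67.242 → 67
G = 75 + 0.1515 × (238 − 75) = 99.695 → 100
B = 63 + 0.1515 × (123 − 63) = 72.09 → 72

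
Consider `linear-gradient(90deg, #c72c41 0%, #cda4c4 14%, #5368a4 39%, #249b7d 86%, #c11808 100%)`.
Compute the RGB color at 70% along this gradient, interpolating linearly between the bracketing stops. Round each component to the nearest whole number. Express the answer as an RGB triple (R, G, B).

(52, 138, 138)

70% lies between the 39% and 86% stops, so the local fraction is t = (70 − 39)/(86 − 39) = 31/47 ≈ 0.6596.
#5368a4 → (83, 104, 164); #249b7d → (36, 155, 125).
R = 83 + 0.6596 × (36 − 83) = 51.999 → 52
G = 104 + 0.6596 × (155 − 104) = 137.64 → 138
B = 164 + 0.6596 × (125 − 164) = 138.276 → 138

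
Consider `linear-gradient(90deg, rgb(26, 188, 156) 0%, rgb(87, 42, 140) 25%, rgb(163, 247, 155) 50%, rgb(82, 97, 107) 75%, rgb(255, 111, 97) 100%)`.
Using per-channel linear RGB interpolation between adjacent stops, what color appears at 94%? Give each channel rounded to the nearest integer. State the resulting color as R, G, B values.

94% lies between the 75% and 100% stops, so the local fraction is t = (94 − 75)/(100 − 75) = 19/25 ≈ 0.76.
R = 82 + 0.76 × (255 − 82) = 213.48 → 213
G = 97 + 0.76 × (111 − 97) = 107.64 → 108
B = 107 + 0.76 × (97 − 107) = 99.4 → 99

(213, 108, 99)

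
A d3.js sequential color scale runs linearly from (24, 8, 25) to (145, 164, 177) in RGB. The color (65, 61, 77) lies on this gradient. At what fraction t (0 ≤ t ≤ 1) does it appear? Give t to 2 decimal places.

Invert the lerp on the G channel (largest span, 156): t = (61 − 8) / (164 − 8) = 53/156 = 0.33974.
Check on R: (65 − 24)/(145 − 24) = 0.3388 ✓

0.34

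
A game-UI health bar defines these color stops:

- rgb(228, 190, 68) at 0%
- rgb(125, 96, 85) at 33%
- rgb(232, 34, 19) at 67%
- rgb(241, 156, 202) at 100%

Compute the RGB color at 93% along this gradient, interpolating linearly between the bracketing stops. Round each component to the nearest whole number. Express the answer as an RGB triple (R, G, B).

(239, 130, 163)

93% lies between the 67% and 100% stops, so the local fraction is t = (93 − 67)/(100 − 67) = 26/33 ≈ 0.7879.
R = 232 + 0.7879 × (241 − 232) = 239.091 → 239
G = 34 + 0.7879 × (156 − 34) = 130.124 → 130
B = 19 + 0.7879 × (202 − 19) = 163.186 → 163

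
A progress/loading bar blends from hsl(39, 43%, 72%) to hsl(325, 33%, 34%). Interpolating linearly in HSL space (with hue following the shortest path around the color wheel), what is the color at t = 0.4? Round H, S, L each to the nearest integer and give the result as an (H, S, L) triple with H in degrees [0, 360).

Hue: 325 − 39 = 286°, but |286| > 180 so the shorter arc goes the other way: Δh = 286 − 360 = -74°.
H = 39 + 0.4 × (-74) = 9.4 → 9°
S = 43 + 0.4 × (33 − 43) = 39 → 39%
L = 72 + 0.4 × (34 − 72) = 56.8 → 57%

(9, 39, 57)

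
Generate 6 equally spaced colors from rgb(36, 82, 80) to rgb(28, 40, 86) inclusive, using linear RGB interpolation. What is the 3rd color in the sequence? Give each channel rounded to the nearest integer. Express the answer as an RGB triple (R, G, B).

(33, 65, 82)

With 6 swatches and endpoints inclusive, swatch 3 sits at t = (3 − 1)/(6 − 1) = 2/5 ≈ 0.4.
R = 36 + 0.4 × (28 − 36) = 32.8 → 33
G = 82 + 0.4 × (40 − 82) = 65.2 → 65
B = 80 + 0.4 × (86 − 80) = 82.4 → 82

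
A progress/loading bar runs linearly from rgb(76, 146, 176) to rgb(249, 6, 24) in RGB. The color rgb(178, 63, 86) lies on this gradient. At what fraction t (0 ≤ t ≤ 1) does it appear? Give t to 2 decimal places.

Invert the lerp on the R channel (largest span, 173): t = (178 − 76) / (249 − 76) = 102/173 = 0.5896.
Check on G: (63 − 146)/(6 − 146) = 0.5929 ✓

0.59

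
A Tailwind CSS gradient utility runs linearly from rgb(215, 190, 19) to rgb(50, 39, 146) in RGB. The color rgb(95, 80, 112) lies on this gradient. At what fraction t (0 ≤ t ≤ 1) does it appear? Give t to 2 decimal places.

Invert the lerp on the R channel (largest span, 165): t = (95 − 215) / (50 − 215) = -120/-165 = 0.72727.
Check on G: (80 − 190)/(39 − 190) = 0.7285 ✓

0.73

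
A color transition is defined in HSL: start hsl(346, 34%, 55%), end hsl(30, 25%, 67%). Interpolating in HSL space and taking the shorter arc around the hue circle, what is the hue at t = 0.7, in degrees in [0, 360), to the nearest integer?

Hue: 30 − 346 = -316°, but |-316| > 180 so the shorter arc goes the other way: Δh = -316 + 360 = 44°.
H = 346 + 0.7 × (44) = 376.8 → 377 → 377 mod 360 = 17°

17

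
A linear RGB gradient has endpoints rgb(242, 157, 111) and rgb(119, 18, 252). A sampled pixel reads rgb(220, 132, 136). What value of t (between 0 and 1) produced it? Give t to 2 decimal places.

Invert the lerp on the B channel (largest span, 141): t = (136 − 111) / (252 − 111) = 25/141 = 0.1773.
Check on R: (220 − 242)/(119 − 242) = 0.1789 ✓

0.18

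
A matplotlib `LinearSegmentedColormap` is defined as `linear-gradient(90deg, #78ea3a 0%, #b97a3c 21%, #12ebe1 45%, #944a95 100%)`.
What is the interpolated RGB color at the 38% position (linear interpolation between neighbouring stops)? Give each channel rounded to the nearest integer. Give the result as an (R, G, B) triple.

(67, 202, 177)

38% lies between the 21% and 45% stops, so the local fraction is t = (38 − 21)/(45 − 21) = 17/24 ≈ 0.7083.
#b97a3c → (185, 122, 60); #12ebe1 → (18, 235, 225).
R = 185 + 0.7083 × (18 − 185) = 66.714 → 67
G = 122 + 0.7083 × (235 − 122) = 202.038 → 202
B = 60 + 0.7083 × (225 − 60) = 176.87 → 177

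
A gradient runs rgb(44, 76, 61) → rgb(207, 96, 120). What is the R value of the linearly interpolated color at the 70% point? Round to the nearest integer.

R = 44 + 0.7 × (207 − 44) = 158.1 → 158

158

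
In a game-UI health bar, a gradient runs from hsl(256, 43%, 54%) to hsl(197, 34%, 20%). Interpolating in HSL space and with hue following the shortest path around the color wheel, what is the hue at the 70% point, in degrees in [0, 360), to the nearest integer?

215

Hue arc: Δh = 197 − 256 = -59° (|Δh| ≤ 180, already the shorter path).
H = 256 + 0.7 × (-59) = 214.7 → 215°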